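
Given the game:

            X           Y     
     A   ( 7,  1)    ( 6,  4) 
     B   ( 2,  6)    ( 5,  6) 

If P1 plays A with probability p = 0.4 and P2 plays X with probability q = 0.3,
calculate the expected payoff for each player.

E[P1] = 4.98, E[P2] = 4.84

Work:
E[P1] = p·q·π₁(A,X) + p·(1-q)·π₁(A,Y) + (1-p)·q·π₁(B,X) + (1-p)·(1-q)·π₁(B,Y)
= 0.4·0.3·7 + 0.4·0.7·6 + 0.6·0.3·2 + 0.6·0.7·5
= 4.98

E[P2] = 4.84 (similar calculation)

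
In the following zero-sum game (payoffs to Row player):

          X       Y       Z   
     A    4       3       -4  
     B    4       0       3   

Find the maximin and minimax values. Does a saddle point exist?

Maximin = 0, Minimax = 3, Saddle: False

Work:
Row minimums: [-4, 0] → maximin = 0
Column maximums: [4, 3, 3] → minimax = 3
No saddle point (maximin ≠ minimax). Mixed strategy needed.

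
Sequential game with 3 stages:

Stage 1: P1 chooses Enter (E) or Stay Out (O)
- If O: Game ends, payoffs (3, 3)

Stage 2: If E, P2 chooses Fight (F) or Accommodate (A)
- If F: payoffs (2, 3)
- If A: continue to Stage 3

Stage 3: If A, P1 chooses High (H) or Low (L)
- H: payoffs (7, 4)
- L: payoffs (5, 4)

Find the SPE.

SPE: (E, A, H); Outcome (7, 4)

Work:
Stage 3: P1 chooses H (7 vs 5)
Stage 2: P2: F->3, A->4 (anticipating H). Choose A
Stage 1: P1: O->3, E->7 (anticipating A, H). Choose E
SPE path: E -> A -> H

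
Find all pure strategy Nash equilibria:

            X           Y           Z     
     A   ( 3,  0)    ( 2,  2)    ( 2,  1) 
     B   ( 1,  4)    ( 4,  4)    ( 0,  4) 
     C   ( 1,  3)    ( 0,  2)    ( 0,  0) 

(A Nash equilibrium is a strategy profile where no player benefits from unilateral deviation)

Nash equilibrium: (B, Y)

Work:
Best responses:
  P1 vs X: payoffs [3, 1, 1] → best response A (payoff 3)
  P1 vs Y: payoffs [2, 4, 0] → best response B (payoff 4)
  P1 vs Z: payoffs [2, 0, 0] → best response A (payoff 2)
  P2 vs A: payoffs [0, 2, 1] → best response Y (payoff 2)
  P2 vs B: payoffs [4, 4, 4] → best response X/Y/Z (payoff 4)
  P2 vs C: payoffs [3, 2, 0] → best response X (payoff 3)
Mutual best responses: (B,Y) → Nash equilibria.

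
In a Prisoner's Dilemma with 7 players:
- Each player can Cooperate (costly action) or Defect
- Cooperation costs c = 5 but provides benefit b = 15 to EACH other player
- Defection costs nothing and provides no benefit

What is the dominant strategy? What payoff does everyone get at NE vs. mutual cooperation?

Dominant: Defect; NE payoff = 0; Coop payoff = 85

Work:
Defect dominates (saves cost c = 5, benefit to others is external)
NE: All defect → everyone gets 0
If all cooperate: each receives (6)×15 - 5 = 85
Social dilemma: 85 > 0 but NE gives 0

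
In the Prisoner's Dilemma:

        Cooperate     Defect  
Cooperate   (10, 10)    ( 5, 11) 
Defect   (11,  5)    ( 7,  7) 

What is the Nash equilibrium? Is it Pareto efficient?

(Defect, Defect) is NE; not Pareto efficient

Work:
Defect dominates Cooperate for both players:
If P2 cooperates: Defect (11) > Cooperate (10)
If P2 defects: Defect (7) > Cooperate (5)
NE: (Defect, Defect) with payoff (7, 7)
But (Cooperate, Cooperate) = (10, 10) Pareto dominates (7, 7)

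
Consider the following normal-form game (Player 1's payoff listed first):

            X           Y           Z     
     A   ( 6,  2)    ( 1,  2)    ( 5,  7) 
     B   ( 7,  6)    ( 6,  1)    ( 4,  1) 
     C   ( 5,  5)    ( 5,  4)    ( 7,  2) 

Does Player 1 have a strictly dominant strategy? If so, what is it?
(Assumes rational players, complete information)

No strictly dominant strategy exists for Player 1

Work:
A strategy strictly dominates another if it gives a strictly higher payoff against every opponent action. Compare each pair of P1's strategies column-by-column:
  A vs B: [6 vs 7, 1 vs 6, 5 vs 4] → A does not strictly dominate B (column X: 6 ≤ 7)
  A vs C: [6 vs 5, 1 vs 5, 5 vs 7] → A does not strictly dominate C (column Y: 1 ≤ 5)
  B vs A: [7 vs 6, 6 vs 1, 4 vs 5] → B does not strictly dominate A (column Z: 4 ≤ 5)
  B vs C: [7 vs 5, 6 vs 5, 4 vs 7] → B does not strictly dominate C (column Z: 4 ≤ 7)
  C vs A: [5 vs 6, 5 vs 1, 7 vs 5] → C does not strictly dominate A (column X: 5 ≤ 6)
  C vs B: [5 vs 7, 5 vs 6, 7 vs 4] → C does not strictly dominate B (column X: 5 ≤ 7)
No single strategy strictly dominates all others → no strictly dominant strategy.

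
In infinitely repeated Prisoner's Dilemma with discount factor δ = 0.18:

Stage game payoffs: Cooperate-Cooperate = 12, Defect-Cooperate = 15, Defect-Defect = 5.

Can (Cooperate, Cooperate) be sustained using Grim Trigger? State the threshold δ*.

δ* = 0.3; since δ = 0.18 < 0.3, cooperation cannot be sustained

Work:
For Grim Trigger:
Cooperate forever: 12/(1-δ)
Defect then punished: 15 + 5·δ/(1-δ)
Need: 12/(1-δ) ≥ 15 + 5·δ/(1-δ)
Solving: δ ≥ (T-R)/(T-P) = (15-12)/(15-5) = 0.3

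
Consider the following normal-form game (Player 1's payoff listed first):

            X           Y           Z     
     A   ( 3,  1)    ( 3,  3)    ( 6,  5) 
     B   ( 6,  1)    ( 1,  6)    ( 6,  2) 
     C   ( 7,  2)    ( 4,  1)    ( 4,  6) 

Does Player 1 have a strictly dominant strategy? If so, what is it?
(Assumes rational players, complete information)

No strictly dominant strategy exists for Player 1

Work:
A strategy strictly dominates another if it gives a strictly higher payoff against every opponent action. Compare each pair of P1's strategies column-by-column:
  A vs B: [3 vs 6, 3 vs 1, 6 vs 6] → A does not strictly dominate B (column X: 3 ≤ 6)
  A vs C: [3 vs 7, 3 vs 4, 6 vs 4] → A does not strictly dominate C (column X: 3 ≤ 7)
  B vs A: [6 vs 3, 1 vs 3, 6 vs 6] → B does not strictly dominate A (column Y: 1 ≤ 3)
  B vs C: [6 vs 7, 1 vs 4, 6 vs 4] → B does not strictly dominate C (column X: 6 ≤ 7)
  C vs A: [7 vs 3, 4 vs 3, 4 vs 6] → C does not strictly dominate A (column Z: 4 ≤ 6)
  C vs B: [7 vs 6, 4 vs 1, 4 vs 6] → C does not strictly dominate B (column Z: 4 ≤ 6)
No single strategy strictly dominates all others → no strictly dominant strategy.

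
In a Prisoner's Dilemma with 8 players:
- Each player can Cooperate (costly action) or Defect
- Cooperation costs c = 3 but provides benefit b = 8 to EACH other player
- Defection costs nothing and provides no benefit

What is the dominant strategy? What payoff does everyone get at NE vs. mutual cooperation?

Dominant: Defect; NE payoff = 0; Coop payoff = 53

Work:
Defect dominates (saves cost c = 3, benefit to others is external)
NE: All defect → everyone gets 0
If all cooperate: each receives (7)×8 - 3 = 53
Social dilemma: 53 > 0 but NE gives 0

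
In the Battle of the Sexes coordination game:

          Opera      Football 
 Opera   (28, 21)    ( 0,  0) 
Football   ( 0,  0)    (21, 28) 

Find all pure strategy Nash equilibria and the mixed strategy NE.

Pure NE: (Opera, Opera) and (Football, Football); Mixed NE: p = 0.5714, q = 0.4286

Work:
Check pure NE:
(Opera, Opera): (28, 21) - no unilateral deviation beneficial
(Football, Football): (21, 28) - no unilateral deviation beneficial
Mixed NE: P1 plays Opera with p = 0.5714, P2 plays Opera with q = 0.4286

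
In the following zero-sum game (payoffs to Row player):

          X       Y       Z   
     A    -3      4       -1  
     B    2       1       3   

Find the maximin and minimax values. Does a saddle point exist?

Maximin = 1, Minimax = 2, Saddle: False

Work:
Row minimums: [-3, 1] → maximin = 1
Column maximums: [2, 4, 3] → minimax = 2
No saddle point (maximin ≠ minimax). Mixed strategy needed.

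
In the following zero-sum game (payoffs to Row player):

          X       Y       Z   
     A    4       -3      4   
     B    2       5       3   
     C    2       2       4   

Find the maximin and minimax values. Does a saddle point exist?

Maximin = 2, Minimax = 4, Saddle: False

Work:
Row minimums: [-3, 2, 2] → maximin = 2
Column maximums: [4, 5, 4] → minimax = 4
No saddle point (maximin ≠ minimax). Mixed strategy needed.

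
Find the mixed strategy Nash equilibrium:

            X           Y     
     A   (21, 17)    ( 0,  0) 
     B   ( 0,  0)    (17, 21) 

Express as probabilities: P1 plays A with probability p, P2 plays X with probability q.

p = 0.5526, q = 0.4474

Work:
Find probabilities that make opponent indifferent:
P2 chooses q to make P1 indifferent between A and B
P1 chooses p to make P2 indifferent between X and Y
Mixed NE: P1 plays (A: 0.5526, B: 0.4474), P2 plays (X: 0.4474, Y: 0.5526)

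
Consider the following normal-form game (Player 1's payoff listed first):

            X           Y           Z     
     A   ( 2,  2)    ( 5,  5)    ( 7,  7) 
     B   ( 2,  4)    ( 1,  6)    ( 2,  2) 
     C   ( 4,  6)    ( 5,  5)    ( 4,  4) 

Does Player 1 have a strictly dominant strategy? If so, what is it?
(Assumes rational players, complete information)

No strictly dominant strategy exists for Player 1

Work:
A strategy strictly dominates another if it gives a strictly higher payoff against every opponent action. Compare each pair of P1's strategies column-by-column:
  A vs B: [2 vs 2, 5 vs 1, 7 vs 2] → A does not strictly dominate B (column X: 2 ≤ 2)
  A vs C: [2 vs 4, 5 vs 5, 7 vs 4] → A does not strictly dominate C (column X: 2 ≤ 4)
  B vs A: [2 vs 2, 1 vs 5, 2 vs 7] → B does not strictly dominate A (column X: 2 ≤ 2)
  B vs C: [2 vs 4, 1 vs 5, 2 vs 4] → B does not strictly dominate C (column X: 2 ≤ 4)
  C vs A: [4 vs 2, 5 vs 5, 4 vs 7] → C does not strictly dominate A (column Y: 5 ≤ 5)
  C vs B: [4 vs 2, 5 vs 1, 4 vs 2] → C strictly dominates B
No single strategy strictly dominates all others → no strictly dominant strategy.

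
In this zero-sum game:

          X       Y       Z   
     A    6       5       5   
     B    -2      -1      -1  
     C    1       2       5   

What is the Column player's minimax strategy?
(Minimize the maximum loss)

Column should play Y or Z (all achieve the minimum), value = 5

Work:
Column player minimizes Row's maximum payoff:
Column X: max payoff to Row = 6
Column Y: max payoff to Row = 5
Column Z: max payoff to Row = 5
Minimum is 5, achieved by columns Y, Z (tied).
Each of Y or Z is a minimax strategy.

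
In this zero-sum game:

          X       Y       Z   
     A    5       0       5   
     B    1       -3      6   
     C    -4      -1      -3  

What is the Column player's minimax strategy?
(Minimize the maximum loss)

Column should play Y, value = 0

Work:
Column player minimizes Row's maximum payoff:
Column X: max payoff to Row = 5
Column Y: max payoff to Row = 0
Column Z: max payoff to Row = 6
Minimum is 0, achieved by column Y.
Minimax strategy: Y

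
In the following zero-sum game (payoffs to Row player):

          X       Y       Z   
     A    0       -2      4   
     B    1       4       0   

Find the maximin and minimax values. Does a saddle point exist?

Maximin = 0, Minimax = 1, Saddle: False

Work:
Row minimums: [-2, 0] → maximin = 0
Column maximums: [1, 4, 4] → minimax = 1
No saddle point (maximin ≠ minimax). Mixed strategy needed.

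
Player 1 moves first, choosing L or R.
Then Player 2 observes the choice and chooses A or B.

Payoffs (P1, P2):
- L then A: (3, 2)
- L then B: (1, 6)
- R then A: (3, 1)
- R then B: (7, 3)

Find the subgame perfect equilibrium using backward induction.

P1 plays R, P2 plays B after L and B after R; Payoff (7, 3)

Work:
Backward induction:
After L: P2 chooses B → P1 gets 1
After R: P2 chooses B → P1 gets 7
P1 chooses R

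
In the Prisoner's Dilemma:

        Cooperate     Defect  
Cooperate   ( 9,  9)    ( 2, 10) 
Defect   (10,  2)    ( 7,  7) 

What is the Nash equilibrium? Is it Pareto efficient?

(Defect, Defect) is NE; not Pareto efficient

Work:
Defect dominates Cooperate for both players:
If P2 cooperates: Defect (10) > Cooperate (9)
If P2 defects: Defect (7) > Cooperate (2)
NE: (Defect, Defect) with payoff (7, 7)
But (Cooperate, Cooperate) = (9, 9) Pareto dominates (7, 7)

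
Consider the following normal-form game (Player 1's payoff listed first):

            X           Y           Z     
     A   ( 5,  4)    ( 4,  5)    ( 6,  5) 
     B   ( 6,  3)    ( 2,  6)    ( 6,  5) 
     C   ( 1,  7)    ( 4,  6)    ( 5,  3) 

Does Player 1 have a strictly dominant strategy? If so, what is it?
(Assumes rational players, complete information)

No strictly dominant strategy exists for Player 1

Work:
A strategy strictly dominates another if it gives a strictly higher payoff against every opponent action. Compare each pair of P1's strategies column-by-column:
  A vs B: [5 vs 6, 4 vs 2, 6 vs 6] → A does not strictly dominate B (column X: 5 ≤ 6)
  A vs C: [5 vs 1, 4 vs 4, 6 vs 5] → A does not strictly dominate C (column Y: 4 ≤ 4)
  B vs A: [6 vs 5, 2 vs 4, 6 vs 6] → B does not strictly dominate A (column Y: 2 ≤ 4)
  B vs C: [6 vs 1, 2 vs 4, 6 vs 5] → B does not strictly dominate C (column Y: 2 ≤ 4)
  C vs A: [1 vs 5, 4 vs 4, 5 vs 6] → C does not strictly dominate A (column X: 1 ≤ 5)
  C vs B: [1 vs 6, 4 vs 2, 5 vs 6] → C does not strictly dominate B (column X: 1 ≤ 6)
No single strategy strictly dominates all others → no strictly dominant strategy.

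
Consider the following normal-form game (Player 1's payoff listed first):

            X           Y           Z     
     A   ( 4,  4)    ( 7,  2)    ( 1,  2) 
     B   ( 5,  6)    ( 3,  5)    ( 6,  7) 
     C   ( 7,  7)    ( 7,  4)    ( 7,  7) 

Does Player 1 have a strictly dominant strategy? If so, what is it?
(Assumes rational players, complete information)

No strictly dominant strategy exists for Player 1

Work:
A strategy strictly dominates another if it gives a strictly higher payoff against every opponent action. Compare each pair of P1's strategies column-by-column:
  A vs B: [4 vs 5, 7 vs 3, 1 vs 6] → A does not strictly dominate B (column X: 4 ≤ 5)
  A vs C: [4 vs 7, 7 vs 7, 1 vs 7] → A does not strictly dominate C (column X: 4 ≤ 7)
  B vs A: [5 vs 4, 3 vs 7, 6 vs 1] → B does not strictly dominate A (column Y: 3 ≤ 7)
  B vs C: [5 vs 7, 3 vs 7, 6 vs 7] → B does not strictly dominate C (column X: 5 ≤ 7)
  C vs A: [7 vs 4, 7 vs 7, 7 vs 1] → C does not strictly dominate A (column Y: 7 ≤ 7)
  C vs B: [7 vs 5, 7 vs 3, 7 vs 6] → C strictly dominates B
No single strategy strictly dominates all others → no strictly dominant strategy.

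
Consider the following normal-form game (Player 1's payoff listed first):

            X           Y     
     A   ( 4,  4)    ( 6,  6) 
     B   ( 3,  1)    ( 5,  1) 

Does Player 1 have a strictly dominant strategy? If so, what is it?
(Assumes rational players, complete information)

Yes, Player 1's strictly dominant strategy is A

Work:
A strategy strictly dominates another if it gives a strictly higher payoff against every opponent action. Compare each pair of P1's strategies column-by-column:
  A vs B: [4 vs 3, 6 vs 5] → A strictly dominates B
  B vs A: [3 vs 4, 5 vs 6] → B does not strictly dominate A (column X: 3 ≤ 4)
A strictly dominates every other strategy → strictly dominant.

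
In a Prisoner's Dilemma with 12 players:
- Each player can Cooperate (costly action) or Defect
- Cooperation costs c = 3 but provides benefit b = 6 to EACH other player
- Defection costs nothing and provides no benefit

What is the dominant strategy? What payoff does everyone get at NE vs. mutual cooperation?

Dominant: Defect; NE payoff = 0; Coop payoff = 63

Work:
Defect dominates (saves cost c = 3, benefit to others is external)
NE: All defect → everyone gets 0
If all cooperate: each receives (11)×6 - 3 = 63
Social dilemma: 63 > 0 but NE gives 0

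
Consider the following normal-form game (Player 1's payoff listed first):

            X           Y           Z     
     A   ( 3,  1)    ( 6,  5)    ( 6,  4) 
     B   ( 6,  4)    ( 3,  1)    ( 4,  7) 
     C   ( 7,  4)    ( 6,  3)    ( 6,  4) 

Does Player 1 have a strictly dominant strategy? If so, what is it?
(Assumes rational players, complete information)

No strictly dominant strategy exists for Player 1

Work:
A strategy strictly dominates another if it gives a strictly higher payoff against every opponent action. Compare each pair of P1's strategies column-by-column:
  A vs B: [3 vs 6, 6 vs 3, 6 vs 4] → A does not strictly dominate B (column X: 3 ≤ 6)
  A vs C: [3 vs 7, 6 vs 6, 6 vs 6] → A does not strictly dominate C (column X: 3 ≤ 7)
  B vs A: [6 vs 3, 3 vs 6, 4 vs 6] → B does not strictly dominate A (column Y: 3 ≤ 6)
  B vs C: [6 vs 7, 3 vs 6, 4 vs 6] → B does not strictly dominate C (column X: 6 ≤ 7)
  C vs A: [7 vs 3, 6 vs 6, 6 vs 6] → C does not strictly dominate A (column Y: 6 ≤ 6)
  C vs B: [7 vs 6, 6 vs 3, 6 vs 4] → C strictly dominates B
No single strategy strictly dominates all others → no strictly dominant strategy.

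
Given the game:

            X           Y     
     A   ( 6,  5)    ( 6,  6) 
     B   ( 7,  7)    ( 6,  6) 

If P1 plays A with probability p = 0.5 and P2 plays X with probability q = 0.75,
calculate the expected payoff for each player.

E[P1] = 6.375, E[P2] = 6.0

Work:
E[P1] = p·q·π₁(A,X) + p·(1-q)·π₁(A,Y) + (1-p)·q·π₁(B,X) + (1-p)·(1-q)·π₁(B,Y)
= 0.5·0.75·6 + 0.5·0.25·6 + 0.5·0.75·7 + 0.5·0.25·6
= 6.375

E[P2] = 6.0 (similar calculation)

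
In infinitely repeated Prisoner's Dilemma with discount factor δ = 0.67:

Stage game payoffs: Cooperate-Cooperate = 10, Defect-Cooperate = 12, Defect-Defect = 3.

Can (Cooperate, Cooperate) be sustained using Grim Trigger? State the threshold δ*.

δ* = 0.2222; since δ = 0.67 ≥ 0.2222, cooperation can be sustained

Work:
For Grim Trigger:
Cooperate forever: 10/(1-δ)
Defect then punished: 12 + 3·δ/(1-δ)
Need: 10/(1-δ) ≥ 12 + 3·δ/(1-δ)
Solving: δ ≥ (T-R)/(T-P) = (12-10)/(12-3) = 0.2222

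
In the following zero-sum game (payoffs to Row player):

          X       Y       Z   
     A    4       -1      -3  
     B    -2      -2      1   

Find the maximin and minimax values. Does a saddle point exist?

Maximin = -2, Minimax = -1, Saddle: False

Work:
Row minimums: [-3, -2] → maximin = -2
Column maximums: [4, -1, 1] → minimax = -1
No saddle point (maximin ≠ minimax). Mixed strategy needed.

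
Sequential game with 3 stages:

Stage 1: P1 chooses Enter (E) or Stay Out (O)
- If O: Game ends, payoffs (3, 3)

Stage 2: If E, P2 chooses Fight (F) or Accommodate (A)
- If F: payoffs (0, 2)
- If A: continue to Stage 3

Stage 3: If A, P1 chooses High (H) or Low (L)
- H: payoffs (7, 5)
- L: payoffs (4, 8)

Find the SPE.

SPE: (E, A, H); Outcome (7, 5)

Work:
Stage 3: P1 chooses H (7 vs 4)
Stage 2: P2: F->2, A->5 (anticipating H). Choose A
Stage 1: P1: O->3, E->7 (anticipating A, H). Choose E
SPE path: E -> A -> H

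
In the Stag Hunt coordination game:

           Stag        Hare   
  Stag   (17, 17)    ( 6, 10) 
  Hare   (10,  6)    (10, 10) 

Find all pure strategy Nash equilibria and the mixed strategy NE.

Pure NE: (Stag, Stag) and (Hare, Hare); Mixed NE: p = 0.3636, q = 0.3636

Work:
Check pure NE:
(Stag, Stag): (17, 17) - no unilateral deviation beneficial
(Hare, Hare): (10, 10) - no unilateral deviation beneficial
Mixed NE: P1 plays Stag with p = 0.3636, P2 plays Stag with q = 0.3636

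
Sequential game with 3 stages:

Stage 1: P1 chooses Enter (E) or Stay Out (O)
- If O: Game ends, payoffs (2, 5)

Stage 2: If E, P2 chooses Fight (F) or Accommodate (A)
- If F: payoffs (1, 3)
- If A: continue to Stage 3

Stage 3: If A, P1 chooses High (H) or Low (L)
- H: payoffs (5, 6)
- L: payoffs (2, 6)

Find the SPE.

SPE: (E, A, H); Outcome (5, 6)

Work:
Stage 3: P1 chooses H (5 vs 2)
Stage 2: P2: F->3, A->6 (anticipating H). Choose A
Stage 1: P1: O->2, E->5 (anticipating A, H). Choose E
SPE path: E -> A -> H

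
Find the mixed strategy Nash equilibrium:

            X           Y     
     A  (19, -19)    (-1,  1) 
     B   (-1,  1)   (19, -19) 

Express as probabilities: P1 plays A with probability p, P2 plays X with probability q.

p = 0.5, q = 0.5

Work:
Find probabilities that make opponent indifferent:
P2 chooses q to make P1 indifferent between A and B
P1 chooses p to make P2 indifferent between X and Y
Mixed NE: P1 plays (A: 0.5, B: 0.5), P2 plays (X: 0.5, Y: 0.5)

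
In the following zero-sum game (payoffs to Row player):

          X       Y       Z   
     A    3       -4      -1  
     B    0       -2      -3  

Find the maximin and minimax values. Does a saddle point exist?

Maximin = -3, Minimax = -2, Saddle: False

Work:
Row minimums: [-4, -3] → maximin = -3
Column maximums: [3, -2, -1] → minimax = -2
No saddle point (maximin ≠ minimax). Mixed strategy needed.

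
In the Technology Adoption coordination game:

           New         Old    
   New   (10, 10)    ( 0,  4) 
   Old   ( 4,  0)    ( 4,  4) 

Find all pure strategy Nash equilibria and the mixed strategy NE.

Pure NE: (New, New) and (Old, Old); Mixed NE: p = 0.4, q = 0.4

Work:
Check pure NE:
(New, New): (10, 10) - no unilateral deviation beneficial
(Old, Old): (4, 4) - no unilateral deviation beneficial
Mixed NE: P1 plays New with p = 0.4, P2 plays New with q = 0.4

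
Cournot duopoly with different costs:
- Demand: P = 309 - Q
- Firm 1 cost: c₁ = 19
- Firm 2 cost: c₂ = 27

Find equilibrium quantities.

q₁* = 99.33, q₂* = 91.33

Work:
Reaction: q₁ = (309 - 19 - q₂)/2
Reaction: q₂ = (309 - 27 - q₁)/2
Solve simultaneously:
q₁* = (309 - 2×19 + 27)/3 = 99.33
q₂* = (309 - 2×27 + 19)/3 = 91.33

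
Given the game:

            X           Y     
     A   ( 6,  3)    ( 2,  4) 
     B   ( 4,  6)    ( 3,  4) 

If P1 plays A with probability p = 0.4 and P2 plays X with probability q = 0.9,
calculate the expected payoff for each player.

E[P1] = 4.58, E[P2] = 4.72

Work:
E[P1] = p·q·π₁(A,X) + p·(1-q)·π₁(A,Y) + (1-p)·q·π₁(B,X) + (1-p)·(1-q)·π₁(B,Y)
= 0.4·0.9·6 + 0.4·0.1·2 + 0.6·0.9·4 + 0.6·0.1·3
= 4.58

E[P2] = 4.72 (similar calculation)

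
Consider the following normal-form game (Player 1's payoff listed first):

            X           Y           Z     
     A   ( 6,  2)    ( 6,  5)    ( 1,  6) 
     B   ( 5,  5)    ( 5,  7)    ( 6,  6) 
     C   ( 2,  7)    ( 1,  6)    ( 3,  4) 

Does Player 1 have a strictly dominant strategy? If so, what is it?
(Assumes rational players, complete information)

No strictly dominant strategy exists for Player 1

Work:
A strategy strictly dominates another if it gives a strictly higher payoff against every opponent action. Compare each pair of P1's strategies column-by-column:
  A vs B: [6 vs 5, 6 vs 5, 1 vs 6] → A does not strictly dominate B (column Z: 1 ≤ 6)
  A vs C: [6 vs 2, 6 vs 1, 1 vs 3] → A does not strictly dominate C (column Z: 1 ≤ 3)
  B vs A: [5 vs 6, 5 vs 6, 6 vs 1] → B does not strictly dominate A (column X: 5 ≤ 6)
  B vs C: [5 vs 2, 5 vs 1, 6 vs 3] → B strictly dominates C
  C vs A: [2 vs 6, 1 vs 6, 3 vs 1] → C does not strictly dominate A (column X: 2 ≤ 6)
  C vs B: [2 vs 5, 1 vs 5, 3 vs 6] → C does not strictly dominate B (column X: 2 ≤ 5)
No single strategy strictly dominates all others → no strictly dominant strategy.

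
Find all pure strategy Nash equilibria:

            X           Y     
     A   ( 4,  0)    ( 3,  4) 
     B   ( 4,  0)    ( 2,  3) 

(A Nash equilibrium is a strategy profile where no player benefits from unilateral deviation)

Nash equilibrium: (A, Y)

Work:
Best responses:
  P1 vs X: payoffs [4, 4] → best response A/B (payoff 4)
  P1 vs Y: payoffs [3, 2] → best response A (payoff 3)
  P2 vs A: payoffs [0, 4] → best response Y (payoff 4)
  P2 vs B: payoffs [0, 3] → best response Y (payoff 3)
Mutual best responses: (A,Y) → Nash equilibria.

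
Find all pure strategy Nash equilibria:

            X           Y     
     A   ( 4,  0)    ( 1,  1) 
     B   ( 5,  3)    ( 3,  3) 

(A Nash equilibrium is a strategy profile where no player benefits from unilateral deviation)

Nash equilibrium: (B, X), (B, Y)

Work:
Best responses:
  P1 vs X: payoffs [4, 5] → best response B (payoff 5)
  P1 vs Y: payoffs [1, 3] → best response B (payoff 3)
  P2 vs A: payoffs [0, 1] → best response Y (payoff 1)
  P2 vs B: payoffs [3, 3] → best response X/Y (payoff 3)
Mutual best responses: (B,X), (B,Y) → Nash equilibria.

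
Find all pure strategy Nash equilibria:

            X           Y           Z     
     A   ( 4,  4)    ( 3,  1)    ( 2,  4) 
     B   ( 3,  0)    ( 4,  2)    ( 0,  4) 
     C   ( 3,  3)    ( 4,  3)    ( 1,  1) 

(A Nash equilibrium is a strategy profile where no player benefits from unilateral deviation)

Nash equilibrium: (A, X), (A, Z), (C, Y)

Work:
Best responses:
  P1 vs X: payoffs [4, 3, 3] → best response A (payoff 4)
  P1 vs Y: payoffs [3, 4, 4] → best response B/C (payoff 4)
  P1 vs Z: payoffs [2, 0, 1] → best response A (payoff 2)
  P2 vs A: payoffs [4, 1, 4] → best response X/Z (payoff 4)
  P2 vs B: payoffs [0, 2, 4] → best response Z (payoff 4)
  P2 vs C: payoffs [3, 3, 1] → best response X/Y (payoff 3)
Mutual best responses: (A,X), (A,Z), (C,Y) → Nash equilibria.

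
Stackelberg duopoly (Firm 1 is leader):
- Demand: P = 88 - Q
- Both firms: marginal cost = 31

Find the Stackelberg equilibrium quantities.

q₁* (leader) = 28.5, q₂* (follower) = 14.25

Work:
Follower's reaction: q₂ = (a - c - q₁)/2
Leader substitutes: π₁ = q₁·(a - q₁ - (a-c-q₁)/2 - c)
FOC: q₁* = (88 - 31)/2 = 28.50
Then: q₂* = (88 - 31 - 28.5)/2 = 14.25
Leader has first-mover advantage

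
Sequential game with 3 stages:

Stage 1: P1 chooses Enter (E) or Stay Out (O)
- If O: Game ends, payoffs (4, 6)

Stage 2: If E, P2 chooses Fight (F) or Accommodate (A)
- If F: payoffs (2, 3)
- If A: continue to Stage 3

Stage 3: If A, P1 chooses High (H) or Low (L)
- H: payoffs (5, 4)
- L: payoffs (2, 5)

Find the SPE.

SPE: (E, A, H); Outcome (5, 4)

Work:
Stage 3: P1 chooses H (5 vs 2)
Stage 2: P2: F->3, A->4 (anticipating H). Choose A
Stage 1: P1: O->4, E->5 (anticipating A, H). Choose E
SPE path: E -> A -> H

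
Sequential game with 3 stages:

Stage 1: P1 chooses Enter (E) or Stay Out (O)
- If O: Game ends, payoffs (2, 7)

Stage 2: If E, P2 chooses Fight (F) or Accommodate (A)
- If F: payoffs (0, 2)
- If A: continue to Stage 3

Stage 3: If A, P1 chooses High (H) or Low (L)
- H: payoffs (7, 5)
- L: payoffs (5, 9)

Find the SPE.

SPE: (E, A, H); Outcome (7, 5)

Work:
Stage 3: P1 chooses H (7 vs 5)
Stage 2: P2: F->2, A->5 (anticipating H). Choose A
Stage 1: P1: O->2, E->7 (anticipating A, H). Choose E
SPE path: E -> A -> H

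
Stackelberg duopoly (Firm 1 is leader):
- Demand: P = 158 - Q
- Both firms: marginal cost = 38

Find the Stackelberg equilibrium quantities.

q₁* (leader) = 60.0, q₂* (follower) = 30.0

Work:
Follower's reaction: q₂ = (a - c - q₁)/2
Leader substitutes: π₁ = q₁·(a - q₁ - (a-c-q₁)/2 - c)
FOC: q₁* = (158 - 38)/2 = 60.00
Then: q₂* = (158 - 38 - 60.0)/2 = 30.00
Leader has first-mover advantage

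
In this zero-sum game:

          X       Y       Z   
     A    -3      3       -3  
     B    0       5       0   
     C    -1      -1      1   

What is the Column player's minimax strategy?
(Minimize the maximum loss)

Column should play X, value = 0

Work:
Column player minimizes Row's maximum payoff:
Column X: max payoff to Row = 0
Column Y: max payoff to Row = 5
Column Z: max payoff to Row = 1
Minimum is 0, achieved by column X.
Minimax strategy: X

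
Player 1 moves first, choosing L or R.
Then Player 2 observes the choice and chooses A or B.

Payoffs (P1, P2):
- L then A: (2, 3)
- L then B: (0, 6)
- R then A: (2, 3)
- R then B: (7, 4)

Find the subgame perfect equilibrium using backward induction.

P1 plays R, P2 plays B after L and B after R; Payoff (7, 4)

Work:
Backward induction:
After L: P2 chooses B → P1 gets 0
After R: P2 chooses B → P1 gets 7
P1 chooses R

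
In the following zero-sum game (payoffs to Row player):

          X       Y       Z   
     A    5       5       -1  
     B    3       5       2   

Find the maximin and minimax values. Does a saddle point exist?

Maximin = 2, Minimax = 2, Saddle: True

Work:
Row minimums: [-1, 2] → maximin = 2
Column maximums: [5, 5, 2] → minimax = 2
Saddle point exists! Game value = 2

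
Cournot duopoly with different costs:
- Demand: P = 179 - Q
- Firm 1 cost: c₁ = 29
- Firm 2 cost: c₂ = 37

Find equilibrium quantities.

q₁* = 52.67, q₂* = 44.67

Work:
Reaction: q₁ = (179 - 29 - q₂)/2
Reaction: q₂ = (179 - 37 - q₁)/2
Solve simultaneously:
q₁* = (179 - 2×29 + 37)/3 = 52.67
q₂* = (179 - 2×37 + 29)/3 = 44.67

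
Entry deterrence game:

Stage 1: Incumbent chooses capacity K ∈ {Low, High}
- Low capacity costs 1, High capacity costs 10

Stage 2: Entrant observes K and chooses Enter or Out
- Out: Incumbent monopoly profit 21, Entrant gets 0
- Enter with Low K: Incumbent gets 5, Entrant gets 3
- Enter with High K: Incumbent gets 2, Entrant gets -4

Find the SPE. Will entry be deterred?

SPE: (High, Enter|Low, Out|High); Entry deterred. Incumbent net profit = 11

Work:
After Low K: Entrant enters (3 > 0)
After High K: Entrant stays out (-4 < 0)
Incumbent: Low → 5−1=4, High → 21−10=11
Incumbent chooses High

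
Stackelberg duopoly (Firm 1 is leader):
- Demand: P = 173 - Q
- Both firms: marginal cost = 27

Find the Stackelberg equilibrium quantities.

q₁* (leader) = 73.0, q₂* (follower) = 36.5

Work:
Follower's reaction: q₂ = (a - c - q₁)/2
Leader substitutes: π₁ = q₁·(a - q₁ - (a-c-q₁)/2 - c)
FOC: q₁* = (173 - 27)/2 = 73.00
Then: q₂* = (173 - 27 - 73.0)/2 = 36.50
Leader has first-mover advantage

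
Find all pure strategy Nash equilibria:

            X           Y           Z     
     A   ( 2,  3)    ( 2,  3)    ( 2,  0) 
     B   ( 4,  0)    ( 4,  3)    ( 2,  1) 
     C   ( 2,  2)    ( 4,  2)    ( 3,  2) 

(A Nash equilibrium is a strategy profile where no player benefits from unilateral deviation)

Nash equilibrium: (B, Y), (C, Y), (C, Z)

Work:
Best responses:
  P1 vs X: payoffs [2, 4, 2] → best response B (payoff 4)
  P1 vs Y: payoffs [2, 4, 4] → best response B/C (payoff 4)
  P1 vs Z: payoffs [2, 2, 3] → best response C (payoff 3)
  P2 vs A: payoffs [3, 3, 0] → best response X/Y (payoff 3)
  P2 vs B: payoffs [0, 3, 1] → best response Y (payoff 3)
  P2 vs C: payoffs [2, 2, 2] → best response X/Y/Z (payoff 2)
Mutual best responses: (B,Y), (C,Y), (C,Z) → Nash equilibria.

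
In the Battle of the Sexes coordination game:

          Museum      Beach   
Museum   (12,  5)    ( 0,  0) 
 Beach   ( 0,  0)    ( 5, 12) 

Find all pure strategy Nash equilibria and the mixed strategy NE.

Pure NE: (Museum, Museum) and (Beach, Beach); Mixed NE: p = 0.7059, q = 0.2941

Work:
Check pure NE:
(Museum, Museum): (12, 5) - no unilateral deviation beneficial
(Beach, Beach): (5, 12) - no unilateral deviation beneficial
Mixed NE: P1 plays Museum with p = 0.7059, P2 plays Museum with q = 0.2941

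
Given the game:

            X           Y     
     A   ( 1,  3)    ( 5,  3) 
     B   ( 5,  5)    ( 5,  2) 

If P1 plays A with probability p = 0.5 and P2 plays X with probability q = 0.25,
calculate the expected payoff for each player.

E[P1] = 4.5, E[P2] = 2.875

Work:
E[P1] = p·q·π₁(A,X) + p·(1-q)·π₁(A,Y) + (1-p)·q·π₁(B,X) + (1-p)·(1-q)·π₁(B,Y)
= 0.5·0.25·1 + 0.5·0.75·5 + 0.5·0.25·5 + 0.5·0.75·5
= 4.5

E[P2] = 2.875 (similar calculation)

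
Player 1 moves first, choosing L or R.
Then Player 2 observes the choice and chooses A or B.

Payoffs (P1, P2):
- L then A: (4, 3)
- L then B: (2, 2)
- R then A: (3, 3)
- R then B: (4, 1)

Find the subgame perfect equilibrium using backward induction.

P1 plays L, P2 plays A after L and A after R; Payoff (4, 3)

Work:
Backward induction:
After L: P2 chooses A → P1 gets 4
After R: P2 chooses A → P1 gets 3
P1 chooses L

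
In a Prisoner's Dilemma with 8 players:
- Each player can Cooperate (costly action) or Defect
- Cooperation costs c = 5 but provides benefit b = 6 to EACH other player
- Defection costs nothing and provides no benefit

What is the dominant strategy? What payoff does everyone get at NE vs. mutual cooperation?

Dominant: Defect; NE payoff = 0; Coop payoff = 37

Work:
Defect dominates (saves cost c = 5, benefit to others is external)
NE: All defect → everyone gets 0
If all cooperate: each receives (7)×6 - 5 = 37
Social dilemma: 37 > 0 but NE gives 0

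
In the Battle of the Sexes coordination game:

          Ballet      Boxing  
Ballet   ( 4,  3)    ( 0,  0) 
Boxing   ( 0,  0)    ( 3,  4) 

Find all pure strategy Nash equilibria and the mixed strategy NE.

Pure NE: (Ballet, Ballet) and (Boxing, Boxing); Mixed NE: p = 0.5714, q = 0.4286

Work:
Check pure NE:
(Ballet, Ballet): (4, 3) - no unilateral deviation beneficial
(Boxing, Boxing): (3, 4) - no unilateral deviation beneficial
Mixed NE: P1 plays Ballet with p = 0.5714, P2 plays Ballet with q = 0.4286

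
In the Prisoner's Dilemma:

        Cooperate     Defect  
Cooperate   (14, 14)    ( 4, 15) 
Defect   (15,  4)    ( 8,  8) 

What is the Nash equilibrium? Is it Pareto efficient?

(Defect, Defect) is NE; not Pareto efficient

Work:
Defect dominates Cooperate for both players:
If P2 cooperates: Defect (15) > Cooperate (14)
If P2 defects: Defect (8) > Cooperate (4)
NE: (Defect, Defect) with payoff (8, 8)
But (Cooperate, Cooperate) = (14, 14) Pareto dominates (8, 8)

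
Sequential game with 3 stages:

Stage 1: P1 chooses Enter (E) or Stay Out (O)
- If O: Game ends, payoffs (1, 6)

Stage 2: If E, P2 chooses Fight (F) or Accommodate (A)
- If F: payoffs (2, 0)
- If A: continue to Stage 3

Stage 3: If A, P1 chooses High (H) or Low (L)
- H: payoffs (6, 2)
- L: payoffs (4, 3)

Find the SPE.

SPE: (E, A, H); Outcome (6, 2)

Work:
Stage 3: P1 chooses H (6 vs 4)
Stage 2: P2: F->0, A->2 (anticipating H). Choose A
Stage 1: P1: O->1, E->6 (anticipating A, H). Choose E
SPE path: E -> A -> H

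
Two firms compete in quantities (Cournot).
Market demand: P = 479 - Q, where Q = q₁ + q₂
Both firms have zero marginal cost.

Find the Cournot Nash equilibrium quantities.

q₁* = q₂* = 159.67; P* = 159.67

Work:
Profit: π_i = P·q_i = (a - q_i - q_j)·q_i
FOC: ∂π_i/∂q_i = a - 2q_i - q_j = 0
Reaction function: q_i = (479 - q_j)/2
Symmetry: q* = 479/3 = 159.67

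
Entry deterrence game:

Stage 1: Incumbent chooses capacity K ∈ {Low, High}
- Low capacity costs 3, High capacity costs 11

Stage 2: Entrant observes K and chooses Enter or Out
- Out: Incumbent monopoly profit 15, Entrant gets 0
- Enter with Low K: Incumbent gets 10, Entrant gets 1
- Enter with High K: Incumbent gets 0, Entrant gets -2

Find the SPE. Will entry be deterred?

SPE: (Low, Enter|Low, Out|High); Entry not deterred. Incumbent net profit = 7, Entrant gets 1

Work:
After Low K: Entrant enters (1 > 0)
After High K: Entrant stays out (-2 < 0)
Incumbent: Low → 10−3=7, High → 15−11=4
Incumbent chooses Low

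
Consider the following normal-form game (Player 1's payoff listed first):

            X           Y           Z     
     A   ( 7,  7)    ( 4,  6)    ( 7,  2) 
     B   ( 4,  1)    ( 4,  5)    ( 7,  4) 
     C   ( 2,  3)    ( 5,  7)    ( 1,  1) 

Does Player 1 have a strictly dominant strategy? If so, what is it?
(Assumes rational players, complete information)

No strictly dominant strategy exists for Player 1

Work:
A strategy strictly dominates another if it gives a strictly higher payoff against every opponent action. Compare each pair of P1's strategies column-by-column:
  A vs B: [7 vs 4, 4 vs 4, 7 vs 7] → A does not strictly dominate B (column Y: 4 ≤ 4)
  A vs C: [7 vs 2, 4 vs 5, 7 vs 1] → A does not strictly dominate C (column Y: 4 ≤ 5)
  B vs A: [4 vs 7, 4 vs 4, 7 vs 7] → B does not strictly dominate A (column X: 4 ≤ 7)
  B vs C: [4 vs 2, 4 vs 5, 7 vs 1] → B does not strictly dominate C (column Y: 4 ≤ 5)
  C vs A: [2 vs 7, 5 vs 4, 1 vs 7] → C does not strictly dominate A (column X: 2 ≤ 7)
  C vs B: [2 vs 4, 5 vs 4, 1 vs 7] → C does not strictly dominate B (column X: 2 ≤ 4)
No single strategy strictly dominates all others → no strictly dominant strategy.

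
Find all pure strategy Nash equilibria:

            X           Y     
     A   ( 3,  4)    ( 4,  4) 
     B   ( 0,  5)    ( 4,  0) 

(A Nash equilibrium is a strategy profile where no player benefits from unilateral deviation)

Nash equilibrium: (A, X), (A, Y)

Work:
Best responses:
  P1 vs X: payoffs [3, 0] → best response A (payoff 3)
  P1 vs Y: payoffs [4, 4] → best response A/B (payoff 4)
  P2 vs A: payoffs [4, 4] → best response X/Y (payoff 4)
  P2 vs B: payoffs [5, 0] → best response X (payoff 5)
Mutual best responses: (A,X), (A,Y) → Nash equilibria.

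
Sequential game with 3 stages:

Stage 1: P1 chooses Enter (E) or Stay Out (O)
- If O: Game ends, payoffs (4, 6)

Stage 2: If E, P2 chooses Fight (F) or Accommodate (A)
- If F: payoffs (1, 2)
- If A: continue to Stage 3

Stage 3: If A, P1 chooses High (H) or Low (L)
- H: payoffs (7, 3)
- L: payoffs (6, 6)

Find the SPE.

SPE: (E, A, H); Outcome (7, 3)

Work:
Stage 3: P1 chooses H (7 vs 6)
Stage 2: P2: F->2, A->3 (anticipating H). Choose A
Stage 1: P1: O->4, E->7 (anticipating A, H). Choose E
SPE path: E -> A -> H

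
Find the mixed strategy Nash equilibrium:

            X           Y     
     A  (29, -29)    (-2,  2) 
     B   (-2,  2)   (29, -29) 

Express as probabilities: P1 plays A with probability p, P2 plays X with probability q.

p = 0.5, q = 0.5

Work:
Find probabilities that make opponent indifferent:
P2 chooses q to make P1 indifferent between A and B
P1 chooses p to make P2 indifferent between X and Y
Mixed NE: P1 plays (A: 0.5, B: 0.5), P2 plays (X: 0.5, Y: 0.5)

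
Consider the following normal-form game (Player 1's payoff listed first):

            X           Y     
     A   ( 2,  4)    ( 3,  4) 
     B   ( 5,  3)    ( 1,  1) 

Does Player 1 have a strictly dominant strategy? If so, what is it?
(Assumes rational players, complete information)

No strictly dominant strategy exists for Player 1

Work:
A strategy strictly dominates another if it gives a strictly higher payoff against every opponent action. Compare each pair of P1's strategies column-by-column:
  A vs B: [2 vs 5, 3 vs 1] → A does not strictly dominate B (column X: 2 ≤ 5)
  B vs A: [5 vs 2, 1 vs 3] → B does not strictly dominate A (column Y: 1 ≤ 3)
No single strategy strictly dominates all others → no strictly dominant strategy.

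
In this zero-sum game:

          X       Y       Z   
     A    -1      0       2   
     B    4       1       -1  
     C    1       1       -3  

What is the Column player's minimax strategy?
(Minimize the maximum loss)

Column should play Y, value = 1

Work:
Column player minimizes Row's maximum payoff:
Column X: max payoff to Row = 4
Column Y: max payoff to Row = 1
Column Z: max payoff to Row = 2
Minimum is 1, achieved by column Y.
Minimax strategy: Y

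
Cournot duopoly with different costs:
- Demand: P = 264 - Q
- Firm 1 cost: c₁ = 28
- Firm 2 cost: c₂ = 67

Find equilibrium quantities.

q₁* = 91.67, q₂* = 52.67

Work:
Reaction: q₁ = (264 - 28 - q₂)/2
Reaction: q₂ = (264 - 67 - q₁)/2
Solve simultaneously:
q₁* = (264 - 2×28 + 67)/3 = 91.67
q₂* = (264 - 2×67 + 28)/3 = 52.67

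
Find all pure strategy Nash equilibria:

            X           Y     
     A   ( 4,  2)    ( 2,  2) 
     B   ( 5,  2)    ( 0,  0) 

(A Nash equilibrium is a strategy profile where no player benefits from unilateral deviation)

Nash equilibrium: (A, Y), (B, X)

Work:
Best responses:
  P1 vs X: payoffs [4, 5] → best response B (payoff 5)
  P1 vs Y: payoffs [2, 0] → best response A (payoff 2)
  P2 vs A: payoffs [2, 2] → best response X/Y (payoff 2)
  P2 vs B: payoffs [2, 0] → best response X (payoff 2)
Mutual best responses: (A,Y), (B,X) → Nash equilibria.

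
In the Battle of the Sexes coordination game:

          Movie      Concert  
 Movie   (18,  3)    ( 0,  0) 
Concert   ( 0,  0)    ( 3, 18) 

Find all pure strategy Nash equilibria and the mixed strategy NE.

Pure NE: (Movie, Movie) and (Concert, Concert); Mixed NE: p = 0.8571, q = 0.1429

Work:
Check pure NE:
(Movie, Movie): (18, 3) - no unilateral deviation beneficial
(Concert, Concert): (3, 18) - no unilateral deviation beneficial
Mixed NE: P1 plays Movie with p = 0.8571, P2 plays Movie with q = 0.1429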